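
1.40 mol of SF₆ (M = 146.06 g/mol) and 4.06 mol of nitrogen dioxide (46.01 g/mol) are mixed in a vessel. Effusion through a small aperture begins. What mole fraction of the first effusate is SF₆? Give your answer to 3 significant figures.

0.162

Effusion rate of each component ∝ n_i/√M_i (partial pressure × 1/√M).
x_SF₆(eff) = (n_SF₆/√M_SF₆) / (n_SF₆/√M_SF₆ + n_NO₂/√M_NO₂)
= (1.40/√146.06) / (1.40/√146.06 + 4.06/√46.01) = 0.1158/(0.1158 + 0.5985) = 0.162.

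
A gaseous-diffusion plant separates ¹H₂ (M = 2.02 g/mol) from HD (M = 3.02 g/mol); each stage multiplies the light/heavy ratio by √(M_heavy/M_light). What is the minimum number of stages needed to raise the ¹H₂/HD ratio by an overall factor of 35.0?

Single-stage factor α = √(3.02/2.02), so ln α = ½ ln(1.49505) = 0.2011.
Need α^N ≥ 35.0 ⇒ N ≥ ln(35.0) / ln α = 3.555 / 0.2011 = 17.68.
So at least 18 stages are needed.

18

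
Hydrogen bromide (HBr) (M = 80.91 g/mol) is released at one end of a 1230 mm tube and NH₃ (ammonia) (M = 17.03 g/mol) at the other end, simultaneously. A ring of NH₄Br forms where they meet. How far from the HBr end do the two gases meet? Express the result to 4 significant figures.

386.8 mm

Graham's law gives d_HBr/d_NH₃ = rate_HBr/rate_NH₃ = √(M_NH₃/M_HBr) = √(17.03/80.91) = 0.4588.
With d_HBr + d_NH₃ = 1230 mm, d_NH₃ = 1230/(1 + 0.4588) = 843.2 mm.
d_HBr = 1230 − 843.2 = 386.8 mm.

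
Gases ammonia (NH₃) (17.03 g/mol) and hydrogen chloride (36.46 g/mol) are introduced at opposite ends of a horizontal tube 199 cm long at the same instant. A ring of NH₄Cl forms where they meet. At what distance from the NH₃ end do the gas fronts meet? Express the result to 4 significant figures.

118.2 cm

Distances travelled in equal time are proportional to diffusion rates, so d_NH₃/d_HCl = √(M_HCl/M_NH₃) = √(36.46/17.03) = 1.463.
With d_NH₃ + d_HCl = 199 cm, d_HCl = 199/(1 + 1.463) = 80.79 cm.
d_NH₃ = 199 − 80.79 = 118.2 cm.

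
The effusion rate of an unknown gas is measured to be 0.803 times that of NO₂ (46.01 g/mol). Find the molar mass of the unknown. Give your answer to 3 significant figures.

Since effusion rate ∝ 1/√M, rate_X/rate_NO₂ = √(M_NO₂/M_X).
0.803 = √(46.01/M_X)
M_X = 46.01 / 0.803² = 46.01 / 0.6448 = 71.4 g/mol

71.4 g/mol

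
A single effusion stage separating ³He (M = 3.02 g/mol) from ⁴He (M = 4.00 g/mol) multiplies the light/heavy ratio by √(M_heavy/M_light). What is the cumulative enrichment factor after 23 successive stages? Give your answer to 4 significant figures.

Overall factor = α^23 with α = √(4.00/3.02), i.e. (4.00/3.02)^(23/2).
= 1.32450^(23/2) = 25.33.

25.33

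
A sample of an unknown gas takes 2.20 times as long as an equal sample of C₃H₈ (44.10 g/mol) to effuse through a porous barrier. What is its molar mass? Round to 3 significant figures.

213 g/mol

From Graham's law, t_X/t_C₃H₈ = √(M_X/M_C₃H₈).
2.20 = √(M_X/44.10)
M_X = 44.10 × 2.20² = 44.10 × 4.840 = 213 g/mol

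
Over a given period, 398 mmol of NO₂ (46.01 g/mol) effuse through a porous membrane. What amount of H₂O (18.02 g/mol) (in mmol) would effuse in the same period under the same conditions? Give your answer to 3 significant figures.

636 mmol

Graham's law gives rate_H₂O/rate_NO₂ = √(M_NO₂/M_H₂O) = √(46.01/18.02) = √2.553 = 1.598.
So the amount for H₂O is 398 × 1.598 = 636 mmol.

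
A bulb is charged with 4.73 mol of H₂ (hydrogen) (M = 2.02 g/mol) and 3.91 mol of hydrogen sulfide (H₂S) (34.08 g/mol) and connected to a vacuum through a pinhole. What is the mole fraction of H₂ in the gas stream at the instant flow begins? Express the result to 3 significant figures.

Effusion rate of each component ∝ n_i/√M_i (partial pressure × 1/√M).
So x_H₂ in the escaping gas = (n_H₂/√M_H₂) / Σ(n_i/√M_i)
= (4.73/√2.02) / (4.73/√2.02 + 3.91/√34.08) = 3.328/(3.328 + 0.6698) = 0.832.

0.832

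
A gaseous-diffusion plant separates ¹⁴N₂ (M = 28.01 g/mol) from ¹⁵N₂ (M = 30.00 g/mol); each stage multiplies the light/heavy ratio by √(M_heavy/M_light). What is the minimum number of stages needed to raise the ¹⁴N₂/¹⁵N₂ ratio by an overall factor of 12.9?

Per stage α = (30.00/28.01)^(1/2) = 1.07105^0.5, giving ln α = 0.03432.
Need α^N ≥ 12.9 ⇒ N ≥ ln(12.9) / ln α = 2.557 / 0.03432 = 74.52.
Rounding up, N = 75 stages.

75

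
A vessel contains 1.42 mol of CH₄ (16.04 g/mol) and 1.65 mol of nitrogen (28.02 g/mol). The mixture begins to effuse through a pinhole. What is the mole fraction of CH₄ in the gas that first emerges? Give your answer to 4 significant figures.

Rate_i ∝ x_i/√M_i (Graham's law weighted by mole fraction), so the effusate composition follows n_i/√M_i.
Mole fraction of CH₄ in the effusate = (n_CH₄/√M_CH₄) / (n_CH₄/√M_CH₄ + n_N₂/√M_N₂)
= (1.42/√16.04) / (1.42/√16.04 + 1.65/√28.02) = 0.3546/(0.3546 + 0.3117) = 0.5322.

0.5322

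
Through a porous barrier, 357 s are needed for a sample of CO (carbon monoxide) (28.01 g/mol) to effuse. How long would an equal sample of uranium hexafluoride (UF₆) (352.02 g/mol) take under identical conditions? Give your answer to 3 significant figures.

1270 s

By Graham's law, t_UF₆/t_CO = √(M_UF₆/M_CO) = √(352.02/28.01) = √12.57 = 3.545.
So the time for UF₆ is 357 × 3.545 = 1270 s.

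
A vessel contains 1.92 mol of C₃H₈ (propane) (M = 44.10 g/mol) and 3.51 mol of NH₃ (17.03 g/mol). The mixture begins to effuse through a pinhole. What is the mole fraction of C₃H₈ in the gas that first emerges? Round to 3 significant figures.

0.254

Effusion rate of each component ∝ n_i/√M_i (partial pressure × 1/√M).
Mole fraction of C₃H₈ in the effusate = (n_C₃H₈/√M_C₃H₈) / (n_C₃H₈/√M_C₃H₈ + n_NH₃/√M_NH₃)
= (1.92/√44.10) / (1.92/√44.10 + 3.51/√17.03) = 0.2891/(0.2891 + 0.8505) = 0.254.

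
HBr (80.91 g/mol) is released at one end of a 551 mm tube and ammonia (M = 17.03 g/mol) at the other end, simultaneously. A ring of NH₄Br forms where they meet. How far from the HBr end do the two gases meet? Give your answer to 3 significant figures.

173 mm

The fronts meet when d_HBr + d_NH₃ = L with d_HBr/d_NH₃ = √(M_NH₃/M_HBr) (Graham's law). Here √(M_NH₃/M_HBr) = √(17.03/80.91) = 0.4588.
With d_HBr + d_NH₃ = 551 mm, d_NH₃ = 551/(1 + 0.4588) = 377.7 mm.
d_HBr = 551 − 377.7 = 173 mm.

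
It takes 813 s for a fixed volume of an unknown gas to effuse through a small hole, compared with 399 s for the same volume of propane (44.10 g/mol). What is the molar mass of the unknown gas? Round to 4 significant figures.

Since effusion rate ∝ 1/√M, t_X/t_C₃H₈ = √(M_X/M_C₃H₈).
813/399 = 2.038 = √(M_X/44.10)
M_X = 44.10 × 2.038² = 44.10 × 4.152 = 183.1 g/mol

183.1 g/mol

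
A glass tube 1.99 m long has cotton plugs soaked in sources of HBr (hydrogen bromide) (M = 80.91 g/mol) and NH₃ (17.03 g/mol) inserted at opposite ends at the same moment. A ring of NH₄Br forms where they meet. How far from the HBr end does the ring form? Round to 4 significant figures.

0.6258 m

Distances travelled in equal time are proportional to diffusion rates, so d_HBr/d_NH₃ = √(M_NH₃/M_HBr) = √(17.03/80.91) = 0.4588.
With d_HBr + d_NH₃ = 1.99 m, d_NH₃ = 1.99/(1 + 0.4588) = 1.364 m.
d_HBr = 1.99 − 1.364 = 0.6258 m.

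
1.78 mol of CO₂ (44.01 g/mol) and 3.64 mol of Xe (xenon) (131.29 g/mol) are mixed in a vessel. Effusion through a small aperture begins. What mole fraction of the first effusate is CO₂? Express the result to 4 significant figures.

The effusion rate of species i is ∝ p_i/√M_i ∝ n_i/√M_i.
So x_CO₂ in the escaping gas = (n_CO₂/√M_CO₂) / Σ(n_i/√M_i)
= (1.78/√44.01) / (1.78/√44.01 + 3.64/√131.29) = 0.2683/(0.2683 + 0.3177) = 0.4579.

0.4579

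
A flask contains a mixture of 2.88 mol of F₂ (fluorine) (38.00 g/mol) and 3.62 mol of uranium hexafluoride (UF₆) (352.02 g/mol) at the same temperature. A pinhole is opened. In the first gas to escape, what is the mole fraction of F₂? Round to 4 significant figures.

0.7077

Effusion rate of each component ∝ n_i/√M_i (partial pressure × 1/√M).
Mole fraction of F₂ in the effusate = (n_F₂/√M_F₂) / (n_F₂/√M_F₂ + n_UF₆/√M_UF₆)
= (2.88/√38.00) / (2.88/√38.00 + 3.62/√352.02) = 0.4672/(0.4672 + 0.1929) = 0.7077.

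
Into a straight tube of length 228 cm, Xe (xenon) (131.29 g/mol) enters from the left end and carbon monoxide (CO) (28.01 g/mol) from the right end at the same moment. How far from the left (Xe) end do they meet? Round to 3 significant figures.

72.0 cm

Graham's law gives d_Xe/d_CO = rate_Xe/rate_CO = √(M_CO/M_Xe) = √(28.01/131.29) = 0.4619.
With d_Xe + d_CO = 228 cm, d_CO = 228/(1 + 0.4619) = 156.0 cm.
d_Xe = 228 − 156.0 = 72.0 cm.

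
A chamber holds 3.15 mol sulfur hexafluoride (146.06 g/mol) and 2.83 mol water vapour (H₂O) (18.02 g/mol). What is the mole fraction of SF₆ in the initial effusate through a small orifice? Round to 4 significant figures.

0.2811

Each component's effusion rate ∝ (its partial pressure)·(1/√M) ∝ n_i/√M_i.
So x_SF₆ in the escaping gas = (n_SF₆/√M_SF₆) / Σ(n_i/√M_i)
= (3.15/√146.06) / (3.15/√146.06 + 2.83/√18.02) = 0.2606/(0.2606 + 0.6667) = 0.2811.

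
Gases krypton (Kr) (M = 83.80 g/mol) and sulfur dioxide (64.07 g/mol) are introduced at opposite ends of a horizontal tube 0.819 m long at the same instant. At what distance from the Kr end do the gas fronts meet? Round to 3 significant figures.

0.382 m

Distances travelled in equal time are proportional to diffusion rates, so d_Kr/d_SO₂ = √(M_SO₂/M_Kr) = √(64.07/83.80) = 0.8744.
With d_Kr + d_SO₂ = 0.819 m, d_SO₂ = 0.819/(1 + 0.8744) = 0.4369 m.
d_Kr = 0.819 − 0.4369 = 0.382 m.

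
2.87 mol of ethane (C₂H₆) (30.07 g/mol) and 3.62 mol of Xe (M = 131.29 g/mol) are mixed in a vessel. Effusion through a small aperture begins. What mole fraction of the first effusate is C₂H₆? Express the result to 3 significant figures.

Each component's effusion rate ∝ (its partial pressure)·(1/√M) ∝ n_i/√M_i.
x_C₂H₆(eff) = (n_C₂H₆/√M_C₂H₆) / (n_C₂H₆/√M_C₂H₆ + n_Xe/√M_Xe)
= (2.87/√30.07) / (2.87/√30.07 + 3.62/√131.29) = 0.5234/(0.5234 + 0.3159) = 0.624.

0.624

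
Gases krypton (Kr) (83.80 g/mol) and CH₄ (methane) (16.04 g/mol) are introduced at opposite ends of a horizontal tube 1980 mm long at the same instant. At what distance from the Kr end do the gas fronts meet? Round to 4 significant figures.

Distances travelled in equal time are proportional to diffusion rates, so d_Kr/d_CH₄ = √(M_CH₄/M_Kr) = √(16.04/83.80) = 0.4375.
With d_Kr + d_CH₄ = 1980 mm, d_CH₄ = 1980/(1 + 0.4375) = 1377 mm.
d_Kr = 1980 − 1377 = 602.6 mm.

602.6 mm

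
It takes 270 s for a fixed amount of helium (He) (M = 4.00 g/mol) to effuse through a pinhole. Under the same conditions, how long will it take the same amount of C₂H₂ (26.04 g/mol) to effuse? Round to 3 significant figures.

Graham's law gives t_C₂H₂/t_He = √(M_C₂H₂/M_He) = √(26.04/4.00) = √6.510 = 2.551.
So the time for C₂H₂ is 270 × 2.551 = 689 s.

689 s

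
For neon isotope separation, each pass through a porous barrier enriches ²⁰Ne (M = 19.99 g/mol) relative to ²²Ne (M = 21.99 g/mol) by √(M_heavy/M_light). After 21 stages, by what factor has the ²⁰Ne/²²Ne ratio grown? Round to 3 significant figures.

2.72

The single-stage factor is √(M_heavy/M_light), so 21 stages give [√(21.99/19.99)]^21 = (21.99/19.99)^(21/2).
= 1.10005^(21/2) = 2.72.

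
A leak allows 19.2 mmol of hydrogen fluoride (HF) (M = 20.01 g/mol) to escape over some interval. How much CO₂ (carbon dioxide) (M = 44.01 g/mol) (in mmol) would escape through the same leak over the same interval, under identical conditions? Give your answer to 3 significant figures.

12.9 mmol

Using Graham's law: rate_CO₂/rate_HF = √(M_HF/M_CO₂) = √(20.01/44.01) = √0.4547 = 0.6743.
So the amount for CO₂ is 19.2 × 0.6743 = 12.9 mmol.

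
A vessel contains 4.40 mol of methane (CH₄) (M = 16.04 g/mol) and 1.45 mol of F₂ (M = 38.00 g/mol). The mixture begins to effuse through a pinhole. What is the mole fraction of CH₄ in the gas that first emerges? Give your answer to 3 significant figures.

0.824

Each component's effusion rate ∝ (its partial pressure)·(1/√M) ∝ n_i/√M_i.
So x_CH₄ in the escaping gas = (n_CH₄/√M_CH₄) / Σ(n_i/√M_i)
= (4.40/√16.04) / (4.40/√16.04 + 1.45/√38.00) = 1.099/(1.099 + 0.2352) = 0.824.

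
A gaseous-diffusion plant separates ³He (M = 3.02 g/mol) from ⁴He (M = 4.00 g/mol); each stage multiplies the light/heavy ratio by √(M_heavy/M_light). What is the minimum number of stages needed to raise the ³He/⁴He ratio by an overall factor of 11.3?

18

With α = √(4.00/3.02) per stage, ln α = ½ ln(1.32450) = 0.1405.
Need α^N ≥ 11.3 ⇒ N ≥ ln(11.3) / ln α = 2.425 / 0.1405 = 17.26.
Minimum whole number of stages: N = 18.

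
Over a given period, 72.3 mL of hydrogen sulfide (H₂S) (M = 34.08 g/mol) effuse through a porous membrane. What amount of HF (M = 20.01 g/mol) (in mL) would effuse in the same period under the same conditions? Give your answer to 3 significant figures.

From Graham's law, rate_HF/rate_H₂S = √(M_H₂S/M_HF) = √(34.08/20.01) = √1.703 = 1.305.
So the volume for HF is 72.3 × 1.305 = 94.4 mL.

94.4 mL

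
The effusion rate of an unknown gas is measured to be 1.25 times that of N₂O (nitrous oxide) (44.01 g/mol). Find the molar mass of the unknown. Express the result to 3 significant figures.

Graham's law gives rate_X/rate_N₂O = √(M_N₂O/M_X).
1.25 = √(44.01/M_X)
M_X = 44.01 / 1.25² = 44.01 / 1.562 = 28.2 g/mol

28.2 g/mol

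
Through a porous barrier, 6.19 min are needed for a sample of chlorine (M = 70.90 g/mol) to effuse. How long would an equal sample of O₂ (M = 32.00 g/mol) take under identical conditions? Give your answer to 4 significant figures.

From Graham's law, t_O₂/t_Cl₂ = √(M_O₂/M_Cl₂) = √(32.00/70.90) = √0.4513 = 0.6718.
So the time for O₂ is 6.19 × 0.6718 = 4.159 min.

4.159 min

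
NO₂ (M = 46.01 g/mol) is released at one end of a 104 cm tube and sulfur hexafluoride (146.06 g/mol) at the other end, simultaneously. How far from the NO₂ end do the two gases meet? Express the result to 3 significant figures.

Distances travelled in equal time are proportional to diffusion rates, so d_NO₂/d_SF₆ = √(M_SF₆/M_NO₂) = √(146.06/46.01) = 1.782.
With d_NO₂ + d_SF₆ = 104 cm, d_SF₆ = 104/(1 + 1.782) = 37.39 cm.
d_NO₂ = 104 − 37.39 = 66.6 cm.

66.6 cm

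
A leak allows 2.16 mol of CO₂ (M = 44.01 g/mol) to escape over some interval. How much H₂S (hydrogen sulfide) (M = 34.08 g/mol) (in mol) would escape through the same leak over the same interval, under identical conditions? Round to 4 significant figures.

From Graham's law, rate_H₂S/rate_CO₂ = √(M_CO₂/M_H₂S) = √(44.01/34.08) = √1.291 = 1.136.
So the amount for H₂S is 2.16 × 1.136 = 2.455 mol.

2.455 mol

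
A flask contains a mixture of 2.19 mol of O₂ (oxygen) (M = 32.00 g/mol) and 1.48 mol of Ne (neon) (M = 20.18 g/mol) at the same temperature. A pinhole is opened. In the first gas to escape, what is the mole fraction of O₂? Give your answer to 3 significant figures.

The effusion rate of species i is ∝ p_i/√M_i ∝ n_i/√M_i.
So x_O₂ in the escaping gas = (n_O₂/√M_O₂) / Σ(n_i/√M_i)
= (2.19/√32.00) / (2.19/√32.00 + 1.48/√20.18) = 0.3871/(0.3871 + 0.3295) = 0.540.

0.540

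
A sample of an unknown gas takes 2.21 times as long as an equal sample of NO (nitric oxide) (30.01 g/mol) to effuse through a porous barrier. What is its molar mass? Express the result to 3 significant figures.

Using Graham's law: t_X/t_NO = √(M_X/M_NO).
2.21 = √(M_X/30.01)
M_X = 30.01 × 2.21² = 30.01 × 4.884 = 147 g/mol

147 g/mol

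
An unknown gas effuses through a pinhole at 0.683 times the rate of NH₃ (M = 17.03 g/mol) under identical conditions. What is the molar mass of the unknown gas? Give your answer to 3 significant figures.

36.5 g/mol

By Graham's law, rate_X/rate_NH₃ = √(M_NH₃/M_X).
0.683 = √(17.03/M_X)
M_X = 17.03 / 0.683² = 17.03 / 0.4665 = 36.5 g/mol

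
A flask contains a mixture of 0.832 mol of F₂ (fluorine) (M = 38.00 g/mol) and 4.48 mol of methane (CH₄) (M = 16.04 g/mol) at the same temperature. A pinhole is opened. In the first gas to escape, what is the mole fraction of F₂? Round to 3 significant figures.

0.108

Each component's effusion rate ∝ (its partial pressure)·(1/√M) ∝ n_i/√M_i.
So x_F₂ in the escaping gas = (n_F₂/√M_F₂) / Σ(n_i/√M_i)
= (0.832/√38.00) / (0.832/√38.00 + 4.48/√16.04) = 0.1350/(0.1350 + 1.119) = 0.108.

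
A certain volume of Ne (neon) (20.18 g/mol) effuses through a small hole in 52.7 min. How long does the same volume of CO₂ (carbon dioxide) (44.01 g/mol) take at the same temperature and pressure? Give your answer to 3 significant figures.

77.8 min

From Graham's law, t_CO₂/t_Ne = √(M_CO₂/M_Ne) = √(44.01/20.18) = √2.181 = 1.477.
So the time for CO₂ is 52.7 × 1.477 = 77.8 min.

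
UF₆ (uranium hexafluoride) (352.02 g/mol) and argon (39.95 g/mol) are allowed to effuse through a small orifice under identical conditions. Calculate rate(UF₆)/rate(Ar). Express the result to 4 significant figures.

From Graham's law, rate_UF₆/rate_Ar = √(M_Ar/M_UF₆) = √(39.95/352.02) = √0.1135 = 0.3369.

0.3369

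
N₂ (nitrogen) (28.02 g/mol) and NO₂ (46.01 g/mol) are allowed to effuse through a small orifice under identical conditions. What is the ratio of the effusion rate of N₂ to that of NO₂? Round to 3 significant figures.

Graham's law gives rate_N₂/rate_NO₂ = √(M_NO₂/M_N₂) = √(46.01/28.02) = √1.642 = 1.28.

1.28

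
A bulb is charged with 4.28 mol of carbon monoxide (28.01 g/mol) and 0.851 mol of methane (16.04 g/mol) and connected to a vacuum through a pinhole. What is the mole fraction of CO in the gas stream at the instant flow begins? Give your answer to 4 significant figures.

0.7919

Effusion rate of each component ∝ n_i/√M_i (partial pressure × 1/√M).
x_CO(eff) = (n_CO/√M_CO) / (n_CO/√M_CO + n_CH₄/√M_CH₄)
= (4.28/√28.01) / (4.28/√28.01 + 0.851/√16.04) = 0.8087/(0.8087 + 0.2125) = 0.7919.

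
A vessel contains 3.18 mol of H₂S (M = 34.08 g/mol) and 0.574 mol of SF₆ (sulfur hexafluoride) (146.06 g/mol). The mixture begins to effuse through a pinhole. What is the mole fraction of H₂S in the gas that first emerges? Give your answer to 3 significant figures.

0.920

Effusion rate of each component ∝ n_i/√M_i (partial pressure × 1/√M).
Mole fraction of H₂S in the effusate = (n_H₂S/√M_H₂S) / (n_H₂S/√M_H₂S + n_SF₆/√M_SF₆)
= (3.18/√34.08) / (3.18/√34.08 + 0.574/√146.06) = 0.5447/(0.5447 + 0.04749) = 0.920.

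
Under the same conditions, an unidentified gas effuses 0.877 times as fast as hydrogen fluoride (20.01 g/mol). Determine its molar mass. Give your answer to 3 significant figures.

Graham's law gives rate_X/rate_HF = √(M_HF/M_X).
0.877 = √(20.01/M_X)
M_X = 20.01 / 0.877² = 20.01 / 0.7691 = 26.0 g/mol

26.0 g/mol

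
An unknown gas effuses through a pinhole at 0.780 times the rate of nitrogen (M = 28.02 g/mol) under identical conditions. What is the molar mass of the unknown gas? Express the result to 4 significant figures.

Using Graham's law: rate_X/rate_N₂ = √(M_N₂/M_X).
0.780 = √(28.02/M_X)
M_X = 28.02 / 0.780² = 28.02 / 0.6084 = 46.06 g/mol

46.06 g/mol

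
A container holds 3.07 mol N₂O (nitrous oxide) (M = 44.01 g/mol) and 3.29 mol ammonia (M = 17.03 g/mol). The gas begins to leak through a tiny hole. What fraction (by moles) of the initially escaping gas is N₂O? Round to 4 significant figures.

0.3673

Each component's effusion rate ∝ (its partial pressure)·(1/√M) ∝ n_i/√M_i.
x_N₂O(eff) = (n_N₂O/√M_N₂O) / (n_N₂O/√M_N₂O + n_NH₃/√M_NH₃)
= (3.07/√44.01) / (3.07/√44.01 + 3.29/√17.03) = 0.4628/(0.4628 + 0.7972) = 0.3673.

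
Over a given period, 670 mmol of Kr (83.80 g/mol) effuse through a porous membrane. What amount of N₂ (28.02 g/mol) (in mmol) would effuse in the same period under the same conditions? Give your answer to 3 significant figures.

1160 mmol

Using Graham's law: rate_N₂/rate_Kr = √(M_Kr/M_N₂) = √(83.80/28.02) = √2.991 = 1.729.
So the amount for N₂ is 670 × 1.729 = 1160 mmol.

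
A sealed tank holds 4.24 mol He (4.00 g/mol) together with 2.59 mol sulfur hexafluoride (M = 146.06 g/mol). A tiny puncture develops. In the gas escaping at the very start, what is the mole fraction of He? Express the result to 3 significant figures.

Rate_i ∝ x_i/√M_i (Graham's law weighted by mole fraction), so the effusate composition follows n_i/√M_i.
So x_He in the escaping gas = (n_He/√M_He) / Σ(n_i/√M_i)
= (4.24/√4.00) / (4.24/√4.00 + 2.59/√146.06) = 2.120/(2.120 + 0.2143) = 0.908.

0.908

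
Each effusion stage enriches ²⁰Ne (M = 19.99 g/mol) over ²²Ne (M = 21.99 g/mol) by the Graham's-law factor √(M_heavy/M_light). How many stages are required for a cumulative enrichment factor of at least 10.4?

50

Single-stage factor α = √(21.99/19.99), so ln α = ½ ln(1.10005) = 0.04768.
Need α^N ≥ 10.4 ⇒ N ≥ ln(10.4) / ln α = 2.342 / 0.04768 = 49.12.
Rounding up, N = 50 stages.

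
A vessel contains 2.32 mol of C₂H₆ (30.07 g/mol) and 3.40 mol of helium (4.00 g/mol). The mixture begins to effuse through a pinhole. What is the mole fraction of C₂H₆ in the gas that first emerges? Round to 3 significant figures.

The effusion rate of species i is ∝ p_i/√M_i ∝ n_i/√M_i.
Mole fraction of C₂H₆ in the effusate = (n_C₂H₆/√M_C₂H₆) / (n_C₂H₆/√M_C₂H₆ + n_He/√M_He)
= (2.32/√30.07) / (2.32/√30.07 + 3.40/√4.00) = 0.4231/(0.4231 + 1.700) = 0.199.

0.199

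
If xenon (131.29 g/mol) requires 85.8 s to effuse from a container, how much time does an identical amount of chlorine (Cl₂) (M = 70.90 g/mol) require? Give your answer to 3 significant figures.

63.1 s

By Graham's law, t_Cl₂/t_Xe = √(M_Cl₂/M_Xe) = √(70.90/131.29) = √0.5400 = 0.7349.
So the time for Cl₂ is 85.8 × 0.7349 = 63.1 s.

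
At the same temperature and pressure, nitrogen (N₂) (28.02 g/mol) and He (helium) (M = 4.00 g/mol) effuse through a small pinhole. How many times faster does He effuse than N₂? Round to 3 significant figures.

By Graham's law, rate_He/rate_N₂ = √(M_N₂/M_He) = √(28.02/4.00) = √7.005 = 2.65.

2.65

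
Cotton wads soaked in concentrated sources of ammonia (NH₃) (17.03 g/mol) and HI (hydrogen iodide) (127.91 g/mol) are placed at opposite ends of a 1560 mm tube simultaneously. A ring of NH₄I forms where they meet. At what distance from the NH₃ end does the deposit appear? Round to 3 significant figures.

The fronts meet when d_NH₃ + d_HI = L with d_NH₃/d_HI = √(M_HI/M_NH₃) (Graham's law). Here √(M_HI/M_NH₃) = √(127.91/17.03) = 2.741.
With d_NH₃ + d_HI = 1560 mm, d_HI = 1560/(1 + 2.741) = 417.0 mm.
d_NH₃ = 1560 − 417.0 = 1140 mm.

1140 mm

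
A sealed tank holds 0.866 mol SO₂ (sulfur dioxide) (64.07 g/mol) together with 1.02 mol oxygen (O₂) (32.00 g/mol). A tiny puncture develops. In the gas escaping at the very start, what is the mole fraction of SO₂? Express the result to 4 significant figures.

0.3750

Effusion rate of each component ∝ n_i/√M_i (partial pressure × 1/√M).
x_SO₂(eff) = (n_SO₂/√M_SO₂) / (n_SO₂/√M_SO₂ + n_O₂/√M_O₂)
= (0.866/√64.07) / (0.866/√64.07 + 1.02/√32.00) = 0.1082/(0.1082 + 0.1803) = 0.3750.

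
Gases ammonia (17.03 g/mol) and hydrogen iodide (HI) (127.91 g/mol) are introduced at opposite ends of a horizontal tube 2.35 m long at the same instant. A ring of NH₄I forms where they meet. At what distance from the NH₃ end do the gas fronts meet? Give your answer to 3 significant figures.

1.72 m

The fronts meet when d_NH₃ + d_HI = L with d_NH₃/d_HI = √(M_HI/M_NH₃) (Graham's law). Here √(M_HI/M_NH₃) = √(127.91/17.03) = 2.741.
With d_NH₃ + d_HI = 2.35 m, d_HI = 2.35/(1 + 2.741) = 0.6282 m.
d_NH₃ = 2.35 − 0.6282 = 1.72 m.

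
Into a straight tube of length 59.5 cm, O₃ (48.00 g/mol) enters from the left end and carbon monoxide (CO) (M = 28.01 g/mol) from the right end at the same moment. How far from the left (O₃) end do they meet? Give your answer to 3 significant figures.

25.8 cm

The fronts meet when d_O₃ + d_CO = L with d_O₃/d_CO = √(M_CO/M_O₃) (Graham's law). Here √(M_CO/M_O₃) = √(28.01/48.00) = 0.7639.
With d_O₃ + d_CO = 59.5 cm, d_CO = 59.5/(1 + 0.7639) = 33.73 cm.
d_O₃ = 59.5 − 33.73 = 25.8 cm.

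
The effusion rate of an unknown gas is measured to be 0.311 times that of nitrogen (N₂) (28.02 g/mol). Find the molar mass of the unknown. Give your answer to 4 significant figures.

289.7 g/mol

By Graham's law, rate_X/rate_N₂ = √(M_N₂/M_X).
0.311 = √(28.02/M_X)
M_X = 28.02 / 0.311² = 28.02 / 0.09672 = 289.7 g/mol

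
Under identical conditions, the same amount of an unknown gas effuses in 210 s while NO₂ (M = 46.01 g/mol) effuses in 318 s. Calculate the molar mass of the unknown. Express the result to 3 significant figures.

20.1 g/mol

From Graham's law, t_X/t_NO₂ = √(M_X/M_NO₂).
210/318 = 0.6604 = √(M_X/46.01)
M_X = 46.01 × 0.6604² = 46.01 × 0.4361 = 20.1 g/mol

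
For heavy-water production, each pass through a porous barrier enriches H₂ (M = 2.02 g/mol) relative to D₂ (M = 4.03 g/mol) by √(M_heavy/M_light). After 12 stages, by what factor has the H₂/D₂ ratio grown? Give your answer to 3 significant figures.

63.1

The single-stage factor is √(M_heavy/M_light), so 12 stages give [√(4.03/2.02)]^12 = (4.03/2.02)^(12/2).
= 1.99505^6 = 63.1.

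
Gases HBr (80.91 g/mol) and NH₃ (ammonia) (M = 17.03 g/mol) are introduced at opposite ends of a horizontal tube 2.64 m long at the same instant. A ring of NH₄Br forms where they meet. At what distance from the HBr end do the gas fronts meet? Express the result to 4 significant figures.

Distances travelled in equal time are proportional to diffusion rates, so d_HBr/d_NH₃ = √(M_NH₃/M_HBr) = √(17.03/80.91) = 0.4588.
With d_HBr + d_NH₃ = 2.64 m, d_NH₃ = 2.64/(1 + 0.4588) = 1.810 m.
d_HBr = 2.64 − 1.810 = 0.8303 m.

0.8303 m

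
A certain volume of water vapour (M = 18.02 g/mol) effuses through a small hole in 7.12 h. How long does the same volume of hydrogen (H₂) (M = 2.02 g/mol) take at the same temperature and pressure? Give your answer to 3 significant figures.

Since effusion rate ∝ 1/√M, t_H₂/t_H₂O = √(M_H₂/M_H₂O) = √(2.02/18.02) = √0.1121 = 0.3348.
So the time for H₂ is 7.12 × 0.3348 = 2.38 h.

2.38 h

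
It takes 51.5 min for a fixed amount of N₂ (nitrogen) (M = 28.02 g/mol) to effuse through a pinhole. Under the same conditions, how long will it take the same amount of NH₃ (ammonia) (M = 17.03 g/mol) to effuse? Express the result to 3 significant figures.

Since effusion rate ∝ 1/√M, t_NH₃/t_N₂ = √(M_NH₃/M_N₂) = √(17.03/28.02) = √0.6078 = 0.7796.
So the time for NH₃ is 51.5 × 0.7796 = 40.1 min.

40.1 min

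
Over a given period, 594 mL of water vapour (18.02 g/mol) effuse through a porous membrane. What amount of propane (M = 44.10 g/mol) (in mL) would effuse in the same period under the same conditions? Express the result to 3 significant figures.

Graham's law gives rate_C₃H₈/rate_H₂O = √(M_H₂O/M_C₃H₈) = √(18.02/44.10) = √0.4086 = 0.6392.
So the volume for C₃H₈ is 594 × 0.6392 = 380 mL.

380 mL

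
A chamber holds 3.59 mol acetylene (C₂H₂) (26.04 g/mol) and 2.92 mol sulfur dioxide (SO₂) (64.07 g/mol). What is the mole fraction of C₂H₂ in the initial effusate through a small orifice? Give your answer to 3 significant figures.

Each component's effusion rate ∝ (its partial pressure)·(1/√M) ∝ n_i/√M_i.
So x_C₂H₂ in the escaping gas = (n_C₂H₂/√M_C₂H₂) / Σ(n_i/√M_i)
= (3.59/√26.04) / (3.59/√26.04 + 2.92/√64.07) = 0.7035/(0.7035 + 0.3648) = 0.659.

0.659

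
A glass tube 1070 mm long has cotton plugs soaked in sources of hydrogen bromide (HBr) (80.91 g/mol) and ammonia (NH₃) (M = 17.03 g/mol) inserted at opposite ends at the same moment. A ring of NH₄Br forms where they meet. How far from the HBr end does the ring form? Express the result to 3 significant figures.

The fronts meet when d_HBr + d_NH₃ = L with d_HBr/d_NH₃ = √(M_NH₃/M_HBr) (Graham's law). Here √(M_NH₃/M_HBr) = √(17.03/80.91) = 0.4588.
With d_HBr + d_NH₃ = 1070 mm, d_NH₃ = 1070/(1 + 0.4588) = 733.5 mm.
d_HBr = 1070 − 733.5 = 337 mm.

337 mm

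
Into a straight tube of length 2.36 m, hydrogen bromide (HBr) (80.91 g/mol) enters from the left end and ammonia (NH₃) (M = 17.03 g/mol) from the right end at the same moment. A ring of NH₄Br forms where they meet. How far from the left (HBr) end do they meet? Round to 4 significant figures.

0.7422 m

The fronts meet when d_HBr + d_NH₃ = L with d_HBr/d_NH₃ = √(M_NH₃/M_HBr) (Graham's law). Here √(M_NH₃/M_HBr) = √(17.03/80.91) = 0.4588.
With d_HBr + d_NH₃ = 2.36 m, d_NH₃ = 2.36/(1 + 0.4588) = 1.618 m.
d_HBr = 2.36 − 1.618 = 0.7422 m.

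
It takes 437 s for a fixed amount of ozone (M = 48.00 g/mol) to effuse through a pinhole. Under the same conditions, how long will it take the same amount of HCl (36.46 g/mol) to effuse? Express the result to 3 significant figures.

381 s

Graham's law gives t_HCl/t_O₃ = √(M_HCl/M_O₃) = √(36.46/48.00) = √0.7596 = 0.8715.
So the time for HCl is 437 × 0.8715 = 381 s.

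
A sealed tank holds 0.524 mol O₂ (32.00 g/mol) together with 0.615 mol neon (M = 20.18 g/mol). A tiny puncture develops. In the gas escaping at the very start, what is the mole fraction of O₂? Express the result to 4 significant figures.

The effusion rate of species i is ∝ p_i/√M_i ∝ n_i/√M_i.
x_O₂(eff) = (n_O₂/√M_O₂) / (n_O₂/√M_O₂ + n_Ne/√M_Ne)
= (0.524/√32.00) / (0.524/√32.00 + 0.615/√20.18) = 0.09263/(0.09263 + 0.1369) = 0.4036.

0.4036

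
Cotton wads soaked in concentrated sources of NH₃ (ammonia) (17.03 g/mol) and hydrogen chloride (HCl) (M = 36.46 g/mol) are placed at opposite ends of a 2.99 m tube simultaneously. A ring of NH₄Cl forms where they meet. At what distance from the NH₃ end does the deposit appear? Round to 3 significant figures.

Distances travelled in equal time are proportional to diffusion rates, so d_NH₃/d_HCl = √(M_HCl/M_NH₃) = √(36.46/17.03) = 1.463.
With d_NH₃ + d_HCl = 2.99 m, d_HCl = 2.99/(1 + 1.463) = 1.214 m.
d_NH₃ = 2.99 − 1.214 = 1.78 m.

1.78 m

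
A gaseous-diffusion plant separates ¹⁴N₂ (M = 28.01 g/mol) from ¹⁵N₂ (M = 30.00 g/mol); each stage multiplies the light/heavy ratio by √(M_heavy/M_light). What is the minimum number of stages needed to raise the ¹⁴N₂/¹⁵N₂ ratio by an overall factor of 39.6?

108

Per stage α = (30.00/28.01)^(1/2) = 1.07105^0.5, giving ln α = 0.03432.
Need α^N ≥ 39.6 ⇒ N ≥ ln(39.6) / ln α = 3.679 / 0.03432 = 107.20.
Minimum whole number of stages: N = 108.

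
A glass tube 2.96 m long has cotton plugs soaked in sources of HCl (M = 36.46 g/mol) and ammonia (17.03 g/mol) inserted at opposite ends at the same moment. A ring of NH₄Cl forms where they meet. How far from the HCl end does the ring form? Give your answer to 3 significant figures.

Distances travelled in equal time are proportional to diffusion rates, so d_HCl/d_NH₃ = √(M_NH₃/M_HCl) = √(17.03/36.46) = 0.6834.
With d_HCl + d_NH₃ = 2.96 m, d_NH₃ = 2.96/(1 + 0.6834) = 1.758 m.
d_HCl = 2.96 − 1.758 = 1.20 m.

1.20 m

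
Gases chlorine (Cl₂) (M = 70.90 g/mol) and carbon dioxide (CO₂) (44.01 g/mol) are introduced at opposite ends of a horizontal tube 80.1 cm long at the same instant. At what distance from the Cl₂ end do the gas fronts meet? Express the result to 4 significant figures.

35.30 cm

Graham's law gives d_Cl₂/d_CO₂ = rate_Cl₂/rate_CO₂ = √(M_CO₂/M_Cl₂) = √(44.01/70.90) = 0.7879.
With d_Cl₂ + d_CO₂ = 80.1 cm, d_CO₂ = 80.1/(1 + 0.7879) = 44.80 cm.
d_Cl₂ = 80.1 − 44.80 = 35.30 cm.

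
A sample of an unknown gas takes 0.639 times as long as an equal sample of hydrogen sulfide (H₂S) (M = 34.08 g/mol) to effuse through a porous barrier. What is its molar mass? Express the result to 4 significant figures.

Since effusion rate ∝ 1/√M, t_X/t_H₂S = √(M_X/M_H₂S).
0.639 = √(M_X/34.08)
M_X = 34.08 × 0.639² = 34.08 × 0.4083 = 13.92 g/mol

13.92 g/mol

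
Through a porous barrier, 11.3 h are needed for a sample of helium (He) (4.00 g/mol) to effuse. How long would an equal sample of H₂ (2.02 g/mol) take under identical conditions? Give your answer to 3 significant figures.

Since effusion rate ∝ 1/√M, t_H₂/t_He = √(M_H₂/M_He) = √(2.02/4.00) = √0.5050 = 0.7106.
So the time for H₂ is 11.3 × 0.7106 = 8.03 h.

8.03 h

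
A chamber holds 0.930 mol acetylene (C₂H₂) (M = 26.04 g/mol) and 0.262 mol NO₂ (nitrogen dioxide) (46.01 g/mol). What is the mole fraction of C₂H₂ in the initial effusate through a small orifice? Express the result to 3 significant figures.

Rate_i ∝ x_i/√M_i (Graham's law weighted by mole fraction), so the effusate composition follows n_i/√M_i.
Mole fraction of C₂H₂ in the effusate = (n_C₂H₂/√M_C₂H₂) / (n_C₂H₂/√M_C₂H₂ + n_NO₂/√M_NO₂)
= (0.930/√26.04) / (0.930/√26.04 + 0.262/√46.01) = 0.1822/(0.1822 + 0.03863) = 0.825.

0.825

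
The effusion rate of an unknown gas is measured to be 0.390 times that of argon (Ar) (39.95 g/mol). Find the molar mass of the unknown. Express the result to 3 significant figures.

263 g/mol

By Graham's law, rate_X/rate_Ar = √(M_Ar/M_X).
0.390 = √(39.95/M_X)
M_X = 39.95 / 0.390² = 39.95 / 0.1521 = 263 g/mol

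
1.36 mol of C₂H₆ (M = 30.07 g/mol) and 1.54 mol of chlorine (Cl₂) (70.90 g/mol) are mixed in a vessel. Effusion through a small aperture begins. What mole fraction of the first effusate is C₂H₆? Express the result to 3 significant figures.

Effusion rate of each component ∝ n_i/√M_i (partial pressure × 1/√M).
So x_C₂H₆ in the escaping gas = (n_C₂H₆/√M_C₂H₆) / Σ(n_i/√M_i)
= (1.36/√30.07) / (1.36/√30.07 + 1.54/√70.90) = 0.2480/(0.2480 + 0.1829) = 0.576.

0.576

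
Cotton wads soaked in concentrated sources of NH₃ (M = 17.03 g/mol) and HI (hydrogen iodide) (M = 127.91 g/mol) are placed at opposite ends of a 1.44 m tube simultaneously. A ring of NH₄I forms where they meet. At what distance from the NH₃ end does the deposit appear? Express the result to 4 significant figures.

Graham's law gives d_NH₃/d_HI = rate_NH₃/rate_HI = √(M_HI/M_NH₃) = √(127.91/17.03) = 2.741.
With d_NH₃ + d_HI = 1.44 m, d_HI = 1.44/(1 + 2.741) = 0.3850 m.
d_NH₃ = 1.44 − 0.3850 = 1.055 m.

1.055 m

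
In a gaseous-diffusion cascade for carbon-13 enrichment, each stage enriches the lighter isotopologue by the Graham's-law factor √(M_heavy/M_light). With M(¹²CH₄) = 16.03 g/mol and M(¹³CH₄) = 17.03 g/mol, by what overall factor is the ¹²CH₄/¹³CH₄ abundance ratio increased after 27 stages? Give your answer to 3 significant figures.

Overall factor = α^27 with α = √(17.03/16.03), i.e. (17.03/16.03)^(27/2).
= 1.06238^(27/2) = 2.26.

2.26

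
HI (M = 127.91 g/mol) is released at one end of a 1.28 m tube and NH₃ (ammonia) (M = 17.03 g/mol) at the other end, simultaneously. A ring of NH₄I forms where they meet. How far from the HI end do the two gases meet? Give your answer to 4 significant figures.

Graham's law gives d_HI/d_NH₃ = rate_HI/rate_NH₃ = √(M_NH₃/M_HI) = √(17.03/127.91) = 0.3649.
With d_HI + d_NH₃ = 1.28 m, d_NH₃ = 1.28/(1 + 0.3649) = 0.9378 m.
d_HI = 1.28 − 0.9378 = 0.3422 m.

0.3422 m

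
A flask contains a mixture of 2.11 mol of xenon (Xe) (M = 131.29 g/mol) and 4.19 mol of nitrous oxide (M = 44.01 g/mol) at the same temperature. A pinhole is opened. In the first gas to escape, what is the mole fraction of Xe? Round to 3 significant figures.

0.226

Each component's effusion rate ∝ (its partial pressure)·(1/√M) ∝ n_i/√M_i.
Mole fraction of Xe in the effusate = (n_Xe/√M_Xe) / (n_Xe/√M_Xe + n_N₂O/√M_N₂O)
= (2.11/√131.29) / (2.11/√131.29 + 4.19/√44.01) = 0.1841/(0.1841 + 0.6316) = 0.226.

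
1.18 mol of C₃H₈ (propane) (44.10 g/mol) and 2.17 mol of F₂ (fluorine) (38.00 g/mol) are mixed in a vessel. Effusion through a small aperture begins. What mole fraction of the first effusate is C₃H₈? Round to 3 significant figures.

0.335

The effusion rate of species i is ∝ p_i/√M_i ∝ n_i/√M_i.
Mole fraction of C₃H₈ in the effusate = (n_C₃H₈/√M_C₃H₈) / (n_C₃H₈/√M_C₃H₈ + n_F₂/√M_F₂)
= (1.18/√44.10) / (1.18/√44.10 + 2.17/√38.00) = 0.1777/(0.1777 + 0.3520) = 0.335.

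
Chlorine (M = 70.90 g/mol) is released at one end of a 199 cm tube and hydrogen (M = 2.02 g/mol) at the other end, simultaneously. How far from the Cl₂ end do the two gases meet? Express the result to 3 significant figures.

28.7 cm

The fronts meet when d_Cl₂ + d_H₂ = L with d_Cl₂/d_H₂ = √(M_H₂/M_Cl₂) (Graham's law). Here √(M_H₂/M_Cl₂) = √(2.02/70.90) = 0.1688.
With d_Cl₂ + d_H₂ = 199 cm, d_H₂ = 199/(1 + 0.1688) = 170.3 cm.
d_Cl₂ = 199 − 170.3 = 28.7 cm.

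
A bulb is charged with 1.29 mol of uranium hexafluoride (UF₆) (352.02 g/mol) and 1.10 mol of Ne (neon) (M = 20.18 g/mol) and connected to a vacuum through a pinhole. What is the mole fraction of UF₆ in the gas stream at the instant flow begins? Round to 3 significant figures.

0.219

Rate_i ∝ x_i/√M_i (Graham's law weighted by mole fraction), so the effusate composition follows n_i/√M_i.
So x_UF₆ in the escaping gas = (n_UF₆/√M_UF₆) / Σ(n_i/√M_i)
= (1.29/√352.02) / (1.29/√352.02 + 1.10/√20.18) = 0.06876/(0.06876 + 0.2449) = 0.219.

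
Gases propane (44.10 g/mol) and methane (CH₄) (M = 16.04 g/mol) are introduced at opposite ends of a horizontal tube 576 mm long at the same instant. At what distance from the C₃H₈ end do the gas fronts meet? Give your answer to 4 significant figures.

The fronts meet when d_C₃H₈ + d_CH₄ = L with d_C₃H₈/d_CH₄ = √(M_CH₄/M_C₃H₈) (Graham's law). Here √(M_CH₄/M_C₃H₈) = √(16.04/44.10) = 0.6031.
With d_C₃H₈ + d_CH₄ = 576 mm, d_CH₄ = 576/(1 + 0.6031) = 359.3 mm.
d_C₃H₈ = 576 − 359.3 = 216.7 mm.

216.7 mm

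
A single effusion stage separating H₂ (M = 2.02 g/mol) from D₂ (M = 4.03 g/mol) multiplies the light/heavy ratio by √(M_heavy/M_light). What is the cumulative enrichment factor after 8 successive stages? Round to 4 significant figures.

15.84

Each stage multiplies the ratio by α = √(4.03/2.02), so after 8 stages the overall factor is α^8 = (4.03/2.02)^(8/2).
= 1.99505^4 = 15.84.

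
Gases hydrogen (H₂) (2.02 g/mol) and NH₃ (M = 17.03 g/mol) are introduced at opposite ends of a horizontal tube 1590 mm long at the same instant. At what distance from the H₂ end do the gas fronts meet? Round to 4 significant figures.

Distances travelled in equal time are proportional to diffusion rates, so d_H₂/d_NH₃ = √(M_NH₃/M_H₂) = √(17.03/2.02) = 2.904.
With d_H₂ + d_NH₃ = 1590 mm, d_NH₃ = 1590/(1 + 2.904) = 407.3 mm.
d_H₂ = 1590 − 407.3 = 1183 mm.

1183 mm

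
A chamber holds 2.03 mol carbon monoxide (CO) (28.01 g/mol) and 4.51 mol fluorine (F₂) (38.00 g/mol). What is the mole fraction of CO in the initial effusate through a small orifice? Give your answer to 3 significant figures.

The effusion rate of species i is ∝ p_i/√M_i ∝ n_i/√M_i.
x_CO(eff) = (n_CO/√M_CO) / (n_CO/√M_CO + n_F₂/√M_F₂)
= (2.03/√28.01) / (2.03/√28.01 + 4.51/√38.00) = 0.3836/(0.3836 + 0.7316) = 0.344.

0.344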